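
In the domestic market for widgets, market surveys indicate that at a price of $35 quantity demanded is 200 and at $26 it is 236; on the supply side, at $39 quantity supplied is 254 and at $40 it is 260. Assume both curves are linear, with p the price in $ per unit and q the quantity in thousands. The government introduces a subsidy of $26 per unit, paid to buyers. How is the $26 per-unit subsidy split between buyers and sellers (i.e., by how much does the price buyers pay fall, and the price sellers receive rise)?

Demand slope: (236 − 200)/(26 − 35) = -4, so qd = 340 − 4p.
Supply slope: (260 − 254)/(40 − 39) = 6, so qs = 6p + 20.
Before the subsidy: set 340 − 4p = 6p + 20 → p* = $32, q* = 212.
With a per-unit subsidy paid to buyers, each effectively pays p − 26, so demand becomes qd = 340 − 4(p − 26).
New equilibrium: buyers pay $16.4, sellers receive $42.4, q = 274.4. (Wedge: pb − ps = −26.)
Gain to buyers: $15.6; to sellers: $10.4. (They sum to $26.)

Buyers gain $15.6 per unit; sellers gain $10.4 per unit.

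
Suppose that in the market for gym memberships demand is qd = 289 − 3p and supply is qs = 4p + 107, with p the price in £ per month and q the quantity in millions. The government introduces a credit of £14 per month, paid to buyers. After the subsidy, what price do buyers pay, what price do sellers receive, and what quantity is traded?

Before the subsidy: set 289 − 3p = 4p + 107 → p* = £26, q* = 211.
With a per-unit subsidy paid to buyers, each effectively pays p − 14, so demand becomes qd = 289 − 3(p − 14).
Solving gives q = 235 with buyers paying £18 and sellers receiving £32 (the £14 wedge).

Buyers pay £18; sellers receive £32; quantity = 235.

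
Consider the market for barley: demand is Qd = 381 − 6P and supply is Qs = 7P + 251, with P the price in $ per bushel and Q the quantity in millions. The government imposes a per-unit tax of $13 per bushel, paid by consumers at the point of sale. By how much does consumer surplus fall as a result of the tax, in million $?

Before the tax: set 381 − 6P = 7P + 251 → P* = $10, Q* = 321.
With the tax collected from consumers, demand (in seller-price terms) shifts: Qd = 381 − 6(P + 13).
Solving gives Q = 279 with consumers paying $17 and suppliers receiving $4 (the $13 wedge).
ΔCS is the trapezoid between Q = 279 and Q = 321 of height $7: ½ · (321 + 279) · 7 = $2100.

Consumer surplus falls by $2100 million.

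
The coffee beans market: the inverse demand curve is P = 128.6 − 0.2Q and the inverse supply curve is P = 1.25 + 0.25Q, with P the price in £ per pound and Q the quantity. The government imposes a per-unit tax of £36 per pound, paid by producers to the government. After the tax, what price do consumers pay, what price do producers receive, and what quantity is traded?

Consumers pay £88; producers receive £52; quantity = 203.

Inverting to Q(P) form: Qd = 643 − 5P; Qs = 4P − 5.
Without the tax, 643 − 5P = 4P − 5 gives 9P = 648, so P* = £72 and Q* = 283.
With the tax collected from producers, supply shifts: Qs = 4(P − 36) − 5.
Solving gives Q = 203 with consumers paying £88 and producers receiving £52 (the £36 wedge).
The less price-elastic side of the market bears the larger share of a per-unit tax.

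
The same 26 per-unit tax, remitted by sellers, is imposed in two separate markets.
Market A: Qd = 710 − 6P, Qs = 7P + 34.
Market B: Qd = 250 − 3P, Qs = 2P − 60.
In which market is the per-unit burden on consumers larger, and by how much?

Market A, by 3.6.

Market A: pre-tax P* = 52, Q* = 398; post-tax Q = 314; per-unit burden on consumers = 14.
Market B: pre-tax P* = 62, Q* = 64; post-tax Q = 32.8; per-unit burden on consumers = 10.4.
Difference: 14 vs 10.4 → market A is larger by 3.6.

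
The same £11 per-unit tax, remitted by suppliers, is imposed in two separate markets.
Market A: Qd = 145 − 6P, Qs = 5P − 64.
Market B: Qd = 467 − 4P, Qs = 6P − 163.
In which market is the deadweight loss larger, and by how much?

Market A, by £19.8.

Market A: pre-tax P* = £19, Q* = 31; post-tax Q = 1; deadweight loss = £165.
Market B: pre-tax P* = £63, Q* = 215; post-tax Q = 188.6; deadweight loss = £145.2.
Difference: £165 vs £145.2 → market A is larger by £19.8.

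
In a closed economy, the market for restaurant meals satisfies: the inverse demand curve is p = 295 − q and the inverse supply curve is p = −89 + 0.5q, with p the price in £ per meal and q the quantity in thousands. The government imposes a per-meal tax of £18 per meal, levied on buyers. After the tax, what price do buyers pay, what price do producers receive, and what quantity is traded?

Buyers pay £51; producers receive £33; quantity = 244.

Inverting to q(p) form: qd = 295 − p; qs = 2p + 178.
Without the tax, 295 − p = 2p + 178 gives 3p = 117, so p* = £39 and q* = 256.
With the tax collected from buyers, demand (in seller-price terms) shifts: qd = 295 − (p + 18).
New equilibrium: buyers pay £51, producers receive £33, q = 244. (Wedge: pb − ps = 18.)
The less price-elastic side of the market bears the larger share of a per-unit tax.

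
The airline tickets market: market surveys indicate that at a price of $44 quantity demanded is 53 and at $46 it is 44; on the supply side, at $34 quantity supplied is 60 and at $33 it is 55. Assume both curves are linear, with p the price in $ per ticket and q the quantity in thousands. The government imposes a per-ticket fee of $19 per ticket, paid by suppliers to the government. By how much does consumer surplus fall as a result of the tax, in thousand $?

Demand slope: (44 − 53)/(46 − 44) = -4.5, so qd = 251 − 4.5p.
Supply slope: (55 − 60)/(33 − 34) = 5, so qs = 5p − 110.
Before the tax: set 251 − 4.5p = 5p − 110 → p* = $38, q* = 80.
With the tax collected from suppliers, supply shifts: qs = 5(p − 19) − 110.
New equilibrium: buyers pay $48, suppliers receive $29, q = 35. (Wedge: pb − ps = 19.)
ΔCS is the trapezoid between Q = 35 and Q = 80 of height $10: ½ · (80 + 35) · 10 = $575.

Consumer surplus falls by $575 thousand.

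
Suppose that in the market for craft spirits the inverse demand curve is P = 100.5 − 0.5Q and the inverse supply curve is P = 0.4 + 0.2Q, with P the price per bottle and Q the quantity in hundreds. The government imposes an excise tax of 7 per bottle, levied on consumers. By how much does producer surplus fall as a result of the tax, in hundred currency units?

Producer surplus falls by 276 hundred.

Rewrite in direct form: Qd = 201 − 2P and Qs = 5P − 2.
Without the tax, 201 − 2P = 5P − 2 gives 7P = 203, so P* = 29 and Q* = 143.
With the tax collected from consumers, demand (in seller-price terms) shifts: Qd = 201 − 2(P + 7).
Solving gives Q = 133 with consumers paying 34 and suppliers receiving 27 (the 7 wedge).
ΔPS is the trapezoid between Q = 133 and Q = 143 of height 2: ½ · (143 + 133) · 2 = 276.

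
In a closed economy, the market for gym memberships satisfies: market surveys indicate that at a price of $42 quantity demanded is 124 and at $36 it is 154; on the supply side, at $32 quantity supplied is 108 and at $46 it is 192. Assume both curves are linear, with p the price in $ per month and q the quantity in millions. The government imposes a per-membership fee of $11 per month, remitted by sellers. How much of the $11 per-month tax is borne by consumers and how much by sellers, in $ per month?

Consumers bear $6 per month; sellers bear $5 per month.

Demand slope: (154 − 124)/(36 − 42) = -5, so qd = 334 − 5p.
Supply slope: (192 − 108)/(46 − 32) = 6, so qs = 6p − 84.
Before the tax: set 334 − 5p = 6p − 84 → p* = $38, q* = 144.
With the tax collected from sellers, supply shifts: qs = 6(p − 11) − 84.
New equilibrium: consumers pay $44, sellers receive $33, q = 114. (Wedge: pb − ps = 11.)
Burden on consumers: $6; on sellers: $5. (They sum to $11.)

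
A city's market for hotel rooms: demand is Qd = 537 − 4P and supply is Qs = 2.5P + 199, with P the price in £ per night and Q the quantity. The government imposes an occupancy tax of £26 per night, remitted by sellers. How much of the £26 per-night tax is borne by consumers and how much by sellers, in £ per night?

Consumers bear £10 per night; sellers bear £16 per night.

Before the tax: set 537 − 4P = 2.5P + 199 → P* = £52, Q* = 329.
With the tax collected from sellers, supply shifts: Qs = 2.5(P − 26) + 199.
New equilibrium: consumers pay £62, sellers receive £36, Q = 289. (Wedge: Pb − Ps = 26.)
Burden on consumers: £10; on sellers: £16. (They sum to £26.)
The less price-elastic side of the market bears the larger share of a per-unit tax.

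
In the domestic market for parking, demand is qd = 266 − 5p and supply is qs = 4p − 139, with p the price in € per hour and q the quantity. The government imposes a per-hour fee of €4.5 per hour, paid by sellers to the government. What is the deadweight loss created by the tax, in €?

Without the tax, 266 − 5p = 4p − 139 gives 9p = 405, so p* = €45 and q* = 41.
With the tax collected from sellers, supply shifts: qs = 4(p − 4.5) − 139.
Solving gives q = 31 with buyers paying €47 and sellers receiving €42.5 (the €4.5 wedge).
Quantity falls by |ΔQ| = |41 − 31| = 10.
DWL = ½ · t · |ΔQ| = ½ · 4.5 · 10 = €22.5.

Deadweight loss = €22.5.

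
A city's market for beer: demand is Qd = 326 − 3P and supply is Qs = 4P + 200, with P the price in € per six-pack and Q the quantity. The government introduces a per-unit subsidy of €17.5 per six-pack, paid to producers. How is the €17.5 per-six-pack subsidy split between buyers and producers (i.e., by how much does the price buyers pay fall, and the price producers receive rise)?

Without the subsidy, 326 − 3P = 4P + 200 gives 7P = 126, so P* = €18 and Q* = 272.
With a per-unit subsidy paid to producers, each receives P + 17.5 per unit sold, so supply becomes Qs = 4(P + 17.5) + 200.
New equilibrium: buyers pay €8, producers receive €25.5, Q = 302. (Wedge: Pb − Ps = −17.5.)
Gain to buyers: €10; to producers: €7.5. (They sum to €17.5.)

Buyers gain €10 per six-pack; producers gain €7.5 per six-pack.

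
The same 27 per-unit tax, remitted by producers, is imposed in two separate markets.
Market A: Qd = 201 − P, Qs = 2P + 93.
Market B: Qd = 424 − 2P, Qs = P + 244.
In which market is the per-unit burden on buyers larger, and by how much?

Market A: pre-tax P* = 36, Q* = 165; post-tax Q = 147; per-unit burden on buyers = 18.
Market B: pre-tax P* = 60, Q* = 304; post-tax Q = 286; per-unit burden on buyers = 9.
Difference: 18 vs 9 → market A is larger by 9.

Market A, by 9.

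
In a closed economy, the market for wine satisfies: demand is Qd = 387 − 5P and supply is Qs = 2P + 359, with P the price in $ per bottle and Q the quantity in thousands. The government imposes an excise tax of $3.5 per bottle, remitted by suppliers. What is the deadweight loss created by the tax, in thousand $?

Without the tax, 387 − 5P = 2P + 359 gives 7P = 28, so P* = $4 and Q* = 367.
With the tax collected from suppliers, supply shifts: Qs = 2(P − 3.5) + 359.
New equilibrium: buyers pay $5, suppliers receive $1.5, Q = 362. (Wedge: Pb − Ps = 3.5.)
Quantity falls by |ΔQ| = |367 − 362| = 5.
DWL = ½ · t · |ΔQ| = ½ · 3.5 · 5 = $8.75.

Deadweight loss = $8.75 thousand.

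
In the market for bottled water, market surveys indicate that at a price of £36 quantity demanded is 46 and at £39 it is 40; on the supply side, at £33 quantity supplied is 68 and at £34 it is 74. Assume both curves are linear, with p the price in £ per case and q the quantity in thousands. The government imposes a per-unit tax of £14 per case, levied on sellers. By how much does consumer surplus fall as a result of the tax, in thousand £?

Demand slope: (40 − 46)/(39 − 36) = -2, so qd = 118 − 2p.
Supply slope: (74 − 68)/(34 − 33) = 6, so qs = 6p − 130.
Before the tax: set 118 − 2p = 6p − 130 → p* = £31, q* = 56.
With the tax collected from sellers, supply shifts: qs = 6(p − 14) − 130.
Solving gives q = 35 with consumers paying £41.5 and sellers receiving £27.5 (the £14 wedge).
ΔCS is the trapezoid between Q = 35 and Q = 56 of height £10.5: ½ · (56 + 35) · 10.5 = £477.75.

Consumer surplus falls by £477.75 thousand.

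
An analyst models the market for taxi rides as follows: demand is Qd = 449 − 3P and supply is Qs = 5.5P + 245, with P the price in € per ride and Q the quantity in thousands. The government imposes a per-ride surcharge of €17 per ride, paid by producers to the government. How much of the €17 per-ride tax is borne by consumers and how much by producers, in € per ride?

Without the tax, 449 − 3P = 5.5P + 245 gives 8.5P = 204, so P* = €24 and Q* = 377.
With the tax collected from producers, supply shifts: Qs = 5.5(P − 17) + 245.
New equilibrium: consumers pay €35, producers receive €18, Q = 344. (Wedge: Pb − Ps = 17.)
Burden on consumers: €11; on producers: €6. (They sum to €17.)
The less price-elastic side of the market bears the larger share of a per-unit tax.

Consumers bear €11 per ride; producers bear €6 per ride.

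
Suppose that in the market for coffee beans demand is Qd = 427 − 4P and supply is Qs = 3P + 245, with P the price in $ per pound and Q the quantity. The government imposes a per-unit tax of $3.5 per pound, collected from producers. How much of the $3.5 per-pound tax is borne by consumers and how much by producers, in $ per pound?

Before the tax: set 427 − 4P = 3P + 245 → P* = $26, Q* = 323.
With the tax collected from producers, supply shifts: Qs = 3(P − 3.5) + 245.
Solving gives Q = 317 with consumers paying $27.5 and producers receiving $24 (the $3.5 wedge).
Burden on consumers: $1.5; on producers: $2. (They sum to $3.5.)
The less price-elastic side of the market bears the larger share of a per-unit tax.

Consumers bear $1.5 per pound; producers bear $2 per pound.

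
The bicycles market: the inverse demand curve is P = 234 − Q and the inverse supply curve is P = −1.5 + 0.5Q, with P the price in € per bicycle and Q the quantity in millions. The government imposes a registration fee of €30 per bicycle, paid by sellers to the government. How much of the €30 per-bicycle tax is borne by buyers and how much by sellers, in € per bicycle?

Rewrite in direct form: Qd = 234 − P and Qs = 2P + 3.
Before the tax: set 234 − P = 2P + 3 → P* = €77, Q* = 157.
With the tax collected from sellers, supply shifts: Qs = 2(P − 30) + 3.
Solving gives Q = 137 with buyers paying €97 and sellers receiving €67 (the €30 wedge).
Burden on buyers: €20; on sellers: €10. (They sum to €30.)

Buyers bear €20 per bicycle; sellers bear €10 per bicycle.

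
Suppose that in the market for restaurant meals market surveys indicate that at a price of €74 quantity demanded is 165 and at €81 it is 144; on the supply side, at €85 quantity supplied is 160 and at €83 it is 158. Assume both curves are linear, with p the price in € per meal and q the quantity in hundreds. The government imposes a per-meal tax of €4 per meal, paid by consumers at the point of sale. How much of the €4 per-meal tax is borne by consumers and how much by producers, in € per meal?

Demand slope: (144 − 165)/(81 − 74) = -3, so qd = 387 − 3p.
Supply slope: (158 − 160)/(83 − 85) = 1, so qs = p + 75.
Without the tax, 387 − 3p = p + 75 gives 4p = 312, so p* = €78 and q* = 153.
With the tax collected from consumers, demand (in seller-price terms) shifts: qd = 387 − 3(p + 4).
New equilibrium: consumers pay €79, producers receive €75, q = 150. (Wedge: pb − ps = 4.)
Burden on consumers: €1; on producers: €3. (They sum to €4.)

Consumers bear €1 per meal; producers bear €3 per meal.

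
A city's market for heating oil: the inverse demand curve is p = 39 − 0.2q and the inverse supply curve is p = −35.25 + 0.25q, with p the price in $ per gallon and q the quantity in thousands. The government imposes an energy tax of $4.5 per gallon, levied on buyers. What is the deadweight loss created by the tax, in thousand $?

Deadweight loss = $22.5 thousand.

Rewrite in direct form: qd = 195 − 5p and qs = 4p + 141.
Without the tax, 195 − 5p = 4p + 141 gives 9p = 54, so p* = $6 and q* = 165.
With the tax collected from buyers, demand (in seller-price terms) shifts: qd = 195 − 5(p + 4.5).
New equilibrium: buyers pay $8, producers receive $3.5, q = 155. (Wedge: pb − ps = 4.5.)
Quantity falls by |ΔQ| = |165 − 155| = 10.
DWL = ½ · t · |ΔQ| = ½ · 4.5 · 10 = $22.5.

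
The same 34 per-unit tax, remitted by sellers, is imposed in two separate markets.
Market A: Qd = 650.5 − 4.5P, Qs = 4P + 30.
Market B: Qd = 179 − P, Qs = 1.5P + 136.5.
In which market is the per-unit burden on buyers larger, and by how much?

Market B, by 4.4.

Market A: pre-tax P* = 73, Q* = 322; post-tax Q = 250; per-unit burden on buyers = 16.
Market B: pre-tax P* = 17, Q* = 162; post-tax Q = 141.6; per-unit burden on buyers = 20.4.
Difference: 16 vs 20.4 → market B is larger by 4.4.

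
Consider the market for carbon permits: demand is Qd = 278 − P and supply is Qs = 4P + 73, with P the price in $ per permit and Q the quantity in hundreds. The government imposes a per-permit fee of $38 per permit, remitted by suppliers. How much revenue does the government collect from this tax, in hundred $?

Tax revenue = $7850.8 hundred.

Before the tax: set 278 − P = 4P + 73 → P* = $41, Q* = 237.
With the tax collected from suppliers, supply shifts: Qs = 4(P − 38) + 73.
New equilibrium: consumers pay $71.4, suppliers receive $33.4, Q = 206.6. (Wedge: Pb − Ps = 38.)
Revenue = t · Q = 38 · 206.6 = $7850.8.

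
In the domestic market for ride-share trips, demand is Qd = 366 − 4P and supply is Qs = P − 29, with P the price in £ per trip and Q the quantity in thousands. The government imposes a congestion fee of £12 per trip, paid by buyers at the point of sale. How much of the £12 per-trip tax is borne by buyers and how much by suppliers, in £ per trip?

Without the tax, 366 − 4P = P − 29 gives 5P = 395, so P* = £79 and Q* = 50.
With the tax collected from buyers, demand (in seller-price terms) shifts: Qd = 366 − 4(P + 12).
Solving gives Q = 40.4 with buyers paying £81.4 and suppliers receiving £69.4 (the £12 wedge).
Burden on buyers: £2.4; on suppliers: £9.6. (They sum to £12.)

Buyers bear £2.4 per trip; suppliers bear £9.6 per trip.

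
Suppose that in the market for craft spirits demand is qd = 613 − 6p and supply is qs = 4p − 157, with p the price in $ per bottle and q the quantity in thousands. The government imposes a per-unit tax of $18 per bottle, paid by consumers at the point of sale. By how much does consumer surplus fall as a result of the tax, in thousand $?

Before the tax: set 613 − 6p = 4p − 157 → p* = $77, q* = 151.
With the tax collected from consumers, demand (in seller-price terms) shifts: qd = 613 − 6(p + 18).
Solving gives q = 107.8 with consumers paying $84.2 and sellers receiving $66.2 (the $18 wedge).
ΔCS is the trapezoid between Q = 107.8 and Q = 151 of height $7.2: ½ · (151 + 107.8) · 7.2 = $931.68.

Consumer surplus falls by $931.68 thousand.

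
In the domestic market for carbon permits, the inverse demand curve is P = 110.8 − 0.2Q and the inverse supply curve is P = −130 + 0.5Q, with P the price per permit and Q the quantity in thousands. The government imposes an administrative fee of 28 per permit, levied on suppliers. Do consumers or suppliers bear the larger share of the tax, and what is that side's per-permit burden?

Rewrite in direct form: Qd = 554 − 5P and Qs = 2P + 260.
Without the tax, 554 − 5P = 2P + 260 gives 7P = 294, so P* = 42 and Q* = 344.
With the tax collected from suppliers, supply shifts: Qs = 2(P − 28) + 260.
New equilibrium: consumers pay 50, suppliers receive 22, Q = 304. (Wedge: Pb − Ps = 28.)
Per-permit burden: consumers 8, suppliers 20.
Suppliers take the larger share because supply is less price-elastic here (demand slope 5 vs supply slope 2).

Suppliers bear the larger share: 20 per permit.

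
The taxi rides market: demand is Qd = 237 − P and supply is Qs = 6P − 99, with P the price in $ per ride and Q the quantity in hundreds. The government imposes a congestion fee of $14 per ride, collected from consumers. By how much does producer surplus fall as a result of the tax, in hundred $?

Before the tax: set 237 − P = 6P − 99 → P* = $48, Q* = 189.
With the tax collected from consumers, demand (in seller-price terms) shifts: Qd = 237 − (P + 14).
New equilibrium: consumers pay $60, suppliers receive $46, Q = 177. (Wedge: Pb − Ps = 14.)
ΔPS is the trapezoid between Q = 177 and Q = 189 of height $2: ½ · (189 + 177) · 2 = $366.

Producer surplus falls by $366 hundred.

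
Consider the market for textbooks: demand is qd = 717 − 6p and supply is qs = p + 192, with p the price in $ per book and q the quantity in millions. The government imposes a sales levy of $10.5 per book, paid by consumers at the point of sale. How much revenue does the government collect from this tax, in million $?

Tax revenue = $2709 million.

Before the tax: set 717 − 6p = p + 192 → p* = $75, q* = 267.
With the tax collected from consumers, demand (in seller-price terms) shifts: qd = 717 − 6(p + 10.5).
New equilibrium: consumers pay $76.5, suppliers receive $66, q = 258. (Wedge: pb − ps = 10.5.)
Revenue = t · Q = 10.5 · 258 = $2709.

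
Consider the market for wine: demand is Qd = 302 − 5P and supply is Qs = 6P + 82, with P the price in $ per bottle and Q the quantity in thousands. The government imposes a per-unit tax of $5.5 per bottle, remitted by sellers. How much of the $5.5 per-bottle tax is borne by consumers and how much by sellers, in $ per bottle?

Consumers bear $3 per bottle; sellers bear $2.5 per bottle.

Before the tax: set 302 − 5P = 6P + 82 → P* = $20, Q* = 202.
With the tax collected from sellers, supply shifts: Qs = 6(P − 5.5) + 82.
Solving gives Q = 187 with consumers paying $23 and sellers receiving $17.5 (the $5.5 wedge).
Burden on consumers: $3; on sellers: $2.5. (They sum to $5.5.)
The less price-elastic side of the market bears the larger share of a per-unit tax.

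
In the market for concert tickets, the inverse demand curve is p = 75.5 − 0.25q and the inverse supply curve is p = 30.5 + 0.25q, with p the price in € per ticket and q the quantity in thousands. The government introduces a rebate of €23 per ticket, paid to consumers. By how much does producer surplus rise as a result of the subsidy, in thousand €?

Inverting to q(p) form: qd = 302 − 4p; qs = 4p − 122.
Before the subsidy: set 302 − 4p = 4p − 122 → p* = €53, q* = 90.
With a per-unit subsidy paid to consumers, each effectively pays p − 23, so demand becomes qd = 302 − 4(p − 23).
Solving gives q = 136 with consumers paying €41.5 and producers receiving €64.5 (the €23 wedge).
ΔPS is the trapezoid between Q = 136 and Q = 90 of height €11.5: ½ · (90 + 136) · 11.5 = €1299.5.

Producer surplus rises by €1299.5 thousand.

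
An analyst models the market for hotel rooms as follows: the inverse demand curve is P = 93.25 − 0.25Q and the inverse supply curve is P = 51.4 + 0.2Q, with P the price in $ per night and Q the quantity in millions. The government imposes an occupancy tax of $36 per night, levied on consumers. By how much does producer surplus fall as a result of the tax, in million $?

Producer surplus falls by $848 million.

Inverting to Q(P) form: Qd = 373 − 4P; Qs = 5P − 257.
Before the tax: set 373 − 4P = 5P − 257 → P* = $70, Q* = 93.
With the tax collected from consumers, demand (in seller-price terms) shifts: Qd = 373 − 4(P + 36).
Solving gives Q = 13 with consumers paying $90 and producers receiving $54 (the $36 wedge).
ΔPS is the trapezoid between Q = 13 and Q = 93 of height $16: ½ · (93 + 13) · 16 = $848.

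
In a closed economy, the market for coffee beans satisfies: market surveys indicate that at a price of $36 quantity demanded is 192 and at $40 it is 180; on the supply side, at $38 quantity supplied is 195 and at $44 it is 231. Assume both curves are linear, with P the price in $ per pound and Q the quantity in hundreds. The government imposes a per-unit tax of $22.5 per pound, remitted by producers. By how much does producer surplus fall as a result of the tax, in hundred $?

Demand slope: (180 − 192)/(40 − 36) = -3, so Qd = 300 − 3P.
Supply slope: (231 − 195)/(44 − 38) = 6, so Qs = 6P − 33.
Before the tax: set 300 − 3P = 6P − 33 → P* = $37, Q* = 189.
With the tax collected from producers, supply shifts: Qs = 6(P − 22.5) − 33.
New equilibrium: buyers pay $52, producers receive $29.5, Q = 144. (Wedge: Pb − Ps = 22.5.)
ΔPS is the trapezoid between Q = 144 and Q = 189 of height $7.5: ½ · (189 + 144) · 7.5 = $1248.75.

Producer surplus falls by $1248.75 hundred.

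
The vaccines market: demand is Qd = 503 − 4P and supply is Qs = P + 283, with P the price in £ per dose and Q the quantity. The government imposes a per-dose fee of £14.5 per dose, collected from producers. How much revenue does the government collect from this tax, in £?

Before the tax: set 503 − 4P = P + 283 → P* = £44, Q* = 327.
With the tax collected from producers, supply shifts: Qs = (P − 14.5) + 283.
Solving gives Q = 315.4 with consumers paying £46.9 and producers receiving £32.4 (the £14.5 wedge).
Revenue = t · Q = 14.5 · 315.4 = £4573.3.

Tax revenue = £4573.3.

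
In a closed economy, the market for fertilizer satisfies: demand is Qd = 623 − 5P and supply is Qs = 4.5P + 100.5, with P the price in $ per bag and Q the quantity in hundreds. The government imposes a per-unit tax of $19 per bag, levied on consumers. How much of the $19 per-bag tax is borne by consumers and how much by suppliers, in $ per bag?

Consumers bear $9 per bag; suppliers bear $10 per bag.

Without the tax, 623 − 5P = 4.5P + 100.5 gives 9.5P = 522.5, so P* = $55 and Q* = 348.
With the tax collected from consumers, demand (in seller-price terms) shifts: Qd = 623 − 5(P + 19).
New equilibrium: consumers pay $64, suppliers receive $45, Q = 303. (Wedge: Pb − Ps = 19.)
Burden on consumers: $9; on suppliers: $10. (They sum to $19.)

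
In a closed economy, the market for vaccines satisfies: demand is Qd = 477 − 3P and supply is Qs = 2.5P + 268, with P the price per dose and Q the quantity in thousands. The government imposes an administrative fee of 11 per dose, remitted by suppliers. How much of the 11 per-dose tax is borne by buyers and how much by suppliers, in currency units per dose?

Without the tax, 477 − 3P = 2.5P + 268 gives 5.5P = 209, so P* = 38 and Q* = 363.
With the tax collected from suppliers, supply shifts: Qs = 2.5(P − 11) + 268.
New equilibrium: buyers pay 43, suppliers receive 32, Q = 348. (Wedge: Pb − Ps = 11.)
Burden on buyers: 5; on suppliers: 6. (They sum to 11.)
The less price-elastic side of the market bears the larger share of a per-unit tax.

Buyers bear 5 per dose; suppliers bear 6 per dose.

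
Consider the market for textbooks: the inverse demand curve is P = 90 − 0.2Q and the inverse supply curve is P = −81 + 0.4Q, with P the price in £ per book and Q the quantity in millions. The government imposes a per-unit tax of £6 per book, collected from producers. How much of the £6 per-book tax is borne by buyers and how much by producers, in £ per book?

Buyers bear £2 per book; producers bear £4 per book.

Rewrite in direct form: Qd = 450 − 5P and Qs = 2.5P + 202.5.
Before the tax: set 450 − 5P = 2.5P + 202.5 → P* = £33, Q* = 285.
With the tax collected from producers, supply shifts: Qs = 2.5(P − 6) + 202.5.
Solving gives Q = 275 with buyers paying £35 and producers receiving £29 (the £6 wedge).
Burden on buyers: £2; on producers: £4. (They sum to £6.)
The less price-elastic side of the market bears the larger share of a per-unit tax.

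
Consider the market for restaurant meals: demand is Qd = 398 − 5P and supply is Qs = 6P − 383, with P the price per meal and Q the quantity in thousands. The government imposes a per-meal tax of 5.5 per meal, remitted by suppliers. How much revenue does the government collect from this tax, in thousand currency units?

Without the tax, 398 − 5P = 6P − 383 gives 11P = 781, so P* = 71 and Q* = 43.
With the tax collected from suppliers, supply shifts: Qs = 6(P − 5.5) − 383.
New equilibrium: consumers pay 74, suppliers receive 68.5, Q = 28. (Wedge: Pb − Ps = 5.5.)
Revenue = t · Q = 5.5 · 28 = 154.

Tax revenue = 154 thousand.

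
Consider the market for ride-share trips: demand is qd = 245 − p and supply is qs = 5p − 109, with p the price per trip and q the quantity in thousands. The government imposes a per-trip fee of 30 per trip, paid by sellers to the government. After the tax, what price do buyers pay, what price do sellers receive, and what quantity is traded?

Buyers pay 84; sellers receive 54; quantity = 161.

Before the tax: set 245 − p = 5p − 109 → p* = 59, q* = 186.
With the tax collected from sellers, supply shifts: qs = 5(p − 30) − 109.
Solving gives q = 161 with buyers paying 84 and sellers receiving 54 (the 30 wedge).
The less price-elastic side of the market bears the larger share of a per-unit tax.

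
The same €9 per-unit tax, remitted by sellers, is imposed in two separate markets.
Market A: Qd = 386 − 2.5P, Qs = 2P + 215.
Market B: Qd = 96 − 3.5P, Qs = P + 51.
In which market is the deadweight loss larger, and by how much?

Market A, by €13.5.

Market A: pre-tax P* = €38, Q* = 291; post-tax Q = 281; deadweight loss = €45.
Market B: pre-tax P* = €10, Q* = 61; post-tax Q = 54; deadweight loss = €31.5.
Difference: €45 vs €31.5 → market A is larger by €13.5.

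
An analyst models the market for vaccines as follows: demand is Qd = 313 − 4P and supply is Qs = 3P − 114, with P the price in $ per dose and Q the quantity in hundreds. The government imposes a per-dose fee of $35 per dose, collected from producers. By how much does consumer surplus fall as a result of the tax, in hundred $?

Without the tax, 313 − 4P = 3P − 114 gives 7P = 427, so P* = $61 and Q* = 69.
With the tax collected from producers, supply shifts: Qs = 3(P − 35) − 114.
Solving gives Q = 9 with consumers paying $76 and producers receiving $41 (the $35 wedge).
ΔCS is the trapezoid between Q = 9 and Q = 69 of height $15: ½ · (69 + 9) · 15 = $585.

Consumer surplus falls by $585 hundred.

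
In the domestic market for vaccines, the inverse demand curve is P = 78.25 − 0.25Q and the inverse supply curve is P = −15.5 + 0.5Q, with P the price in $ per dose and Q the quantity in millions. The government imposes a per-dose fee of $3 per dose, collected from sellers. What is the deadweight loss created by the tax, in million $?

Inverting to Q(P) form: Qd = 313 − 4P; Qs = 2P + 31.
Without the tax, 313 − 4P = 2P + 31 gives 6P = 282, so P* = $47 and Q* = 125.
With the tax collected from sellers, supply shifts: Qs = 2(P − 3) + 31.
New equilibrium: consumers pay $48, sellers receive $45, Q = 121. (Wedge: Pb − Ps = 3.)
Quantity falls by |ΔQ| = |125 − 121| = 4.
DWL = ½ · t · |ΔQ| = ½ · 3 · 4 = $6.

Deadweight loss = $6 million.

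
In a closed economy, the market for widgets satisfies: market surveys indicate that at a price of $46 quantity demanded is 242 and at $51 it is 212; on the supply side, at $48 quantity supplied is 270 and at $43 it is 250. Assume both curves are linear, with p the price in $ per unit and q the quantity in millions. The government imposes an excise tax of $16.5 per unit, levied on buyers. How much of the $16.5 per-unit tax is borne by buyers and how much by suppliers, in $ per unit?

Demand slope: (212 − 242)/(51 − 46) = -6, so qd = 518 − 6p.
Supply slope: (250 − 270)/(43 − 48) = 4, so qs = 4p + 78.
Without the tax, 518 − 6p = 4p + 78 gives 10p = 440, so p* = $44 and q* = 254.
With the tax collected from buyers, demand (in seller-price terms) shifts: qd = 518 − 6(p + 16.5).
Solving gives q = 214.4 with buyers paying $50.6 and suppliers receiving $34.1 (the $16.5 wedge).
Burden on buyers: $6.6; on suppliers: $9.9. (They sum to $16.5.)
The less price-elastic side of the market bears the larger share of a per-unit tax.

Buyers bear $6.6 per unit; suppliers bear $9.9 per unit.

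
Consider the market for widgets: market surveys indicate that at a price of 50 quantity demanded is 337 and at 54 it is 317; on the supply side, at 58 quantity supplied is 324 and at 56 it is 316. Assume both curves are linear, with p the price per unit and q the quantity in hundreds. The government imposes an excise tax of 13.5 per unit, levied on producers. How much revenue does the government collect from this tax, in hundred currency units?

Demand slope: (317 − 337)/(54 − 50) = -5, so qd = 587 − 5p.
Supply slope: (316 − 324)/(56 − 58) = 4, so qs = 4p + 92.
Without the tax, 587 − 5p = 4p + 92 gives 9p = 495, so p* = 55 and q* = 312.
With the tax collected from producers, supply shifts: qs = 4(p − 13.5) + 92.
Solving gives q = 282 with consumers paying 61 and producers receiving 47.5 (the 13.5 wedge).
Revenue = t · Q = 13.5 · 282 = 3807.

Tax revenue = 3807 hundred.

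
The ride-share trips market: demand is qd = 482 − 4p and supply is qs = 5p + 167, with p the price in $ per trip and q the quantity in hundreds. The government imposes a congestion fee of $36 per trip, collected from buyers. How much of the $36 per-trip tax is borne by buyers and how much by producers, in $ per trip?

Without the tax, 482 − 4p = 5p + 167 gives 9p = 315, so p* = $35 and q* = 342.
With the tax collected from buyers, demand (in seller-price terms) shifts: qd = 482 − 4(p + 36).
New equilibrium: buyers pay $55, producers receive $19, q = 262. (Wedge: pb − ps = 36.)
Burden on buyers: $20; on producers: $16. (They sum to $36.)
The less price-elastic side of the market bears the larger share of a per-unit tax.

Buyers bear $20 per trip; producers bear $16 per trip.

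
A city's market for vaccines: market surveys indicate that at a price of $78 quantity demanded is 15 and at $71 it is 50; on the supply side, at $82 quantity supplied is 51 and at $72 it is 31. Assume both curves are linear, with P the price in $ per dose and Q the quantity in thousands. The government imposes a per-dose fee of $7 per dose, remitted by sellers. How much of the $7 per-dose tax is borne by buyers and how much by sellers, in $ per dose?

Demand slope: (50 − 15)/(71 − 78) = -5, so Qd = 405 − 5P.
Supply slope: (31 − 51)/(72 − 82) = 2, so Qs = 2P − 113.
Before the tax: set 405 − 5P = 2P − 113 → P* = $74, Q* = 35.
With the tax collected from sellers, supply shifts: Qs = 2(P − 7) − 113.
Solving gives Q = 25 with buyers paying $76 and sellers receiving $69 (the $7 wedge).
Burden on buyers: $2; on sellers: $5. (They sum to $7.)
The less price-elastic side of the market bears the larger share of a per-unit tax.

Buyers bear $2 per dose; sellers bear $5 per dose.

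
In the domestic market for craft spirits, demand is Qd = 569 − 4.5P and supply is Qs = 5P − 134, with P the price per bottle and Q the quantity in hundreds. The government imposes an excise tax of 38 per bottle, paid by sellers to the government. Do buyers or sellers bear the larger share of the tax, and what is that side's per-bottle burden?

Buyers bear the larger share: 20 per bottle.

Without the tax, 569 − 4.5P = 5P − 134 gives 9.5P = 703, so P* = 74 and Q* = 236.
With the tax collected from sellers, supply shifts: Qs = 5(P − 38) − 134.
Solving gives Q = 146 with buyers paying 94 and sellers receiving 56 (the 38 wedge).
Per-bottle burden: buyers 20, sellers 18.
Buyers take the larger share because demand is less price-elastic here (demand slope 4.5 vs supply slope 5).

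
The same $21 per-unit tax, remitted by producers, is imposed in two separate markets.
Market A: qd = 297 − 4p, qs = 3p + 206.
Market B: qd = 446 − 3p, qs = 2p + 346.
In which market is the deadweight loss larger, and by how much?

Market A, by $113.4.

Market A: pre-tax p* = $13, q* = 245; post-tax q = 209; deadweight loss = $378.
Market B: pre-tax p* = $20, q* = 386; post-tax q = 360.8; deadweight loss = $264.6.
Difference: $378 vs $264.6 → market A is larger by $113.4.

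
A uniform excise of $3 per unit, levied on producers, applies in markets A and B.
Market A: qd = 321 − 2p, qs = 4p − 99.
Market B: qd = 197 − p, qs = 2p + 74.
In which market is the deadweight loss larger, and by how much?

Market A, by $3.

Market A: pre-tax p* = $70, q* = 181; post-tax q = 177; deadweight loss = $6.
Market B: pre-tax p* = $41, q* = 156; post-tax q = 154; deadweight loss = $3.
Difference: $6 vs $3 → market A is larger by $3.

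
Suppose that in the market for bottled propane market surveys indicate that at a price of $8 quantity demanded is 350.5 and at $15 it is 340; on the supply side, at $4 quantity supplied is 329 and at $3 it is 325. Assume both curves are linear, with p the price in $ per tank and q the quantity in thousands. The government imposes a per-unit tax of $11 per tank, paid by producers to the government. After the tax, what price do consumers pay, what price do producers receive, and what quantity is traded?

Consumers pay $17; producers receive $6; quantity = 337.

Demand slope: (340 − 350.5)/(15 − 8) = -1.5, so qd = 362.5 − 1.5p.
Supply slope: (325 − 329)/(3 − 4) = 4, so qs = 4p + 313.
Before the tax: set 362.5 − 1.5p = 4p + 313 → p* = $9, q* = 349.
With the tax collected from producers, supply shifts: qs = 4(p − 11) + 313.
New equilibrium: consumers pay $17, producers receive $6, q = 337. (Wedge: pb − ps = 11.)
The less price-elastic side of the market bears the larger share of a per-unit tax.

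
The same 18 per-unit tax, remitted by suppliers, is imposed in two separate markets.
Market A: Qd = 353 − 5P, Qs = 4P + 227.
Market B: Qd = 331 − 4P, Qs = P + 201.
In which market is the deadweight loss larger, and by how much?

Market A, by 230.4.

Market A: pre-tax P* = 14, Q* = 283; post-tax Q = 243; deadweight loss = 360.
Market B: pre-tax P* = 26, Q* = 227; post-tax Q = 212.6; deadweight loss = 129.6.
Difference: 360 vs 129.6 → market A is larger by 230.4.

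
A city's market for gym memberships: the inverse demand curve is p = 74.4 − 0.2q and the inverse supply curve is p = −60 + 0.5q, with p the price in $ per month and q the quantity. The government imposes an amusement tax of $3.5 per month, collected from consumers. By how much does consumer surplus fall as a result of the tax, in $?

Inverting to q(p) form: qd = 372 − 5p; qs = 2p + 120.
Before the tax: set 372 − 5p = 2p + 120 → p* = $36, q* = 192.
With the tax collected from consumers, demand (in seller-price terms) shifts: qd = 372 − 5(p + 3.5).
New equilibrium: consumers pay $37, suppliers receive $33.5, q = 187. (Wedge: pb − ps = 3.5.)
ΔCS is the trapezoid between Q = 187 and Q = 192 of height $1: ½ · (192 + 187) · 1 = $189.5.

Consumer surplus falls by $189.5.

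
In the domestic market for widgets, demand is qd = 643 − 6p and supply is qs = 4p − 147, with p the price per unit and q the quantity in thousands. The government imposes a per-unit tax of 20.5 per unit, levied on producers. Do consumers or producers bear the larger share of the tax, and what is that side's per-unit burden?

Producers bear the larger share: 12.3 per unit.

Without the tax, 643 − 6p = 4p − 147 gives 10p = 790, so p* = 79 and q* = 169.
With the tax collected from producers, supply shifts: qs = 4(p − 20.5) − 147.
Solving gives q = 119.8 with consumers paying 87.2 and producers receiving 66.7 (the 20.5 wedge).
Per-unit burden: consumers 8.2, producers 12.3.
Producers take the larger share because supply is less price-elastic here (demand slope 6 vs supply slope 4).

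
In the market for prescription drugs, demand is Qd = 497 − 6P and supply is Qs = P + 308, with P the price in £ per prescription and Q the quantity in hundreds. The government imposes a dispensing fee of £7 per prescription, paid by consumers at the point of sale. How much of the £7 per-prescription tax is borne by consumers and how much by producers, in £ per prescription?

Consumers bear £1 per prescription; producers bear £6 per prescription.

Without the tax, 497 − 6P = P + 308 gives 7P = 189, so P* = £27 and Q* = 335.
With the tax collected from consumers, demand (in seller-price terms) shifts: Qd = 497 − 6(P + 7).
Solving gives Q = 329 with consumers paying £28 and producers receiving £21 (the £7 wedge).
Burden on consumers: £1; on producers: £6. (They sum to £7.)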